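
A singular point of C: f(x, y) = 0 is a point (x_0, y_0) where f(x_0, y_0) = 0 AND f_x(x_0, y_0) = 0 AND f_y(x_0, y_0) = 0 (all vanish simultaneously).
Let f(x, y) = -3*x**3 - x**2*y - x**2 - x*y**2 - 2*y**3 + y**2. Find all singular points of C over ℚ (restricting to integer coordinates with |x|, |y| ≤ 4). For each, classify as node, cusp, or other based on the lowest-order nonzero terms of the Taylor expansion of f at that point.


Singular points: {(0, 0)}; classification: node.

Compute partial derivatives:
  f_x = -9*x**2 - 2*x*y - 2*x - y**2.
  f_y = -x**2 - 2*x*y - 6*y**2 + 2*y.
Scan x_0 ∈ {−4, ..., 4}. For each x_0, f_y(x_0, y) is a polynomial in y; find its integer roots y ∈ {−4, ..., 4}, then test f_x and f at those candidates.
  x = -4: f_y(-4, y) = -6*y**2 + 10*y - 16; no integer root y with |y| ≤ 4.
  x = -3: f_y(-3, y) = -6*y**2 + 8*y - 9; no integer root y with |y| ≤ 4.
  x = -2: f_y(-2, y) = -6*y**2 + 6*y - 4; no integer root y with |y| ≤ 4.
  x = -1: f_y(-1, y) = -6*y**2 + 4*y - 1; no integer root y with |y| ≤ 4.
  x = 0: f_y(0, y) = -6*y**2 + 2*y; vanishes at y ∈ {0}. (0, 0): f_x = 0, f = 0 — SINGULAR.
  x = 1: f_y(1, y) = -6*y**2 - 1; no integer root y with |y| ≤ 4.
  x = 2: f_y(2, y) = -6*y**2 - 2*y - 4; no integer root y with |y| ≤ 4.
  x = 3: f_y(3, y) = -6*y**2 - 4*y - 9; no integer root y with |y| ≤ 4.
  x = 4: f_y(4, y) = -6*y**2 - 6*y - 16; no integer root y with |y| ≤ 4.
Only singular point on the grid: (0, 0).
Classify: substitute x = 0 + u, y = 0 + v and expand: f = -3*u**3 - u**2*v - u**2 - u*v**2 - 2*v**3 + v**2.
No constant or linear terms (consistent with a singular point). Quadratic part: -u**2 + v**2. Cubic part: -3*u**3 - u**2*v - u*v**2 - 2*v**3.
The quadratic part v**2 - u**2 = (v − u)(v + u) splits into two distinct linear factors, so there are two distinct tangent lines y − 0 = ±(x − 0) — this is a node (ordinary double point).
Classification: node.


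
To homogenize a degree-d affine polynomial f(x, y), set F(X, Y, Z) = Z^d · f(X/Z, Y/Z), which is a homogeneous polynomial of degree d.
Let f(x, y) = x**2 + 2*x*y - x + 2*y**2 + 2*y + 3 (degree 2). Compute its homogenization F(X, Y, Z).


F(X, Y, Z) = X**2 + 2*X*Y - X*Z + 2*Y**2 + 2*Y*Z + 3*Z**2

deg(f) = 2.
Substitute x = X/Z, y = Y/Z into f, then multiply by Z^2.
  monomial 1·x^2·y^0 ↦ 1·X^2·Y^0·Z^0.
  monomial 2·x^1·y^1 ↦ 2·X^1·Y^1·Z^0.
  monomial -1·x^1·y^0 ↦ -1·X^1·Y^0·Z^1.
  monomial 2·x^0·y^2 ↦ 2·X^0·Y^2·Z^0.
  monomial 2·x^0·y^1 ↦ 2·X^0·Y^1·Z^1.
  monomial 3·x^0·y^0 ↦ 3·X^0·Y^0·Z^2.
Collecting: F(X, Y, Z) = X**2 + 2*X*Y - X*Z + 2*Y**2 + 2*Y*Z + 3*Z**2.


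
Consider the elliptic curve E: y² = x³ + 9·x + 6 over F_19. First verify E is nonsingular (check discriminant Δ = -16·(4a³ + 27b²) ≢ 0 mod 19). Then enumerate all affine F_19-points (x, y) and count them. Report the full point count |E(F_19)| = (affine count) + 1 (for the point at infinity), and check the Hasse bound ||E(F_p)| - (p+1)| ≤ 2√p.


Affine points = {(0, 5), (0, 14), (1, 4), (1, 15), (4, 7), (4, 12), (5, 9), (5, 10), (8, 1), (8, 18), (11, 7), (11, 12), (14, 8), (14, 11), (15, 1), (15, 18), (16, 3), (16, 16)}; affine count = 18; |E(F_19)| = 19.

Discriminant check: Δ ∝ 4a³ + 27b² = 4·9³ + 27·6² = 4·729 + 27·36 ≡ 12 (mod 19). Nonzero ⇒ E is nonsingular.
For each x ∈ F_19, compute rhs = x³ + 9·x + 6 mod 19, then count y ∈ F_19 with y² ≡ rhs.
  x = 0: rhs = 6, matching y values: 5, 14 (2 points).
  x = 1: rhs = 16, matching y values: 4, 15 (2 points).
  x = 2: rhs = 13, matching y values: none (0 points).
  x = 3: rhs = 3, matching y values: none (0 points).
  x = 4: rhs = 11, matching y values: 7, 12 (2 points).
  x = 5: rhs = 5, matching y values: 9, 10 (2 points).
  x = 6: rhs = 10, matching y values: none (0 points).
  x = 7: rhs = 13, matching y values: none (0 points).
  x = 8: rhs = 1, matching y values: 1, 18 (2 points).
  x = 9: rhs = 18, matching y values: none (0 points).
  x = 10: rhs = 13, matching y values: none (0 points).
  x = 11: rhs = 11, matching y values: 7, 12 (2 points).
  x = 12: rhs = 18, matching y values: none (0 points).
  x = 13: rhs = 2, matching y values: none (0 points).
  x = 14: rhs = 7, matching y values: 8, 11 (2 points).
  x = 15: rhs = 1, matching y values: 1, 18 (2 points).
  x = 16: rhs = 9, matching y values: 3, 16 (2 points).
  x = 17: rhs = 18, matching y values: none (0 points).
  x = 18: rhs = 15, matching y values: none (0 points).
Total affine count: 18.
Full point count |E(F_19)| = 18 + 1 = 19.
Hasse bound: |19 − (19+1)| = |-1| = 1 ≤ 2√19 ≈ 8.7178 ✓.


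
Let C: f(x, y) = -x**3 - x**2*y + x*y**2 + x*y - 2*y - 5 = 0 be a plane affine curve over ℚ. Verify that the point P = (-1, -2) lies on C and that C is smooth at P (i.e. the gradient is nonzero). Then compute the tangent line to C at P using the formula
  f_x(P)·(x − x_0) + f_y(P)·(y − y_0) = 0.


Tangent line at P: -5*x - 5 = 0.

Step 1: f(-1, -2) = 0, so P lies on C.
Step 2: partial derivatives
  f_x(x, y) = -3*x**2 - 2*x*y + y**2 + y, f_y(x, y) = -x**2 + 2*x*y + x - 2.
  f_x(P) = -5, f_y(P) = 0 (gradient nonzero, so P is smooth).
Step 3: tangent line at P: -5·(x − -1) + 0·(y − -2) = 0.
Expanding: -5*x - 5 = 0.


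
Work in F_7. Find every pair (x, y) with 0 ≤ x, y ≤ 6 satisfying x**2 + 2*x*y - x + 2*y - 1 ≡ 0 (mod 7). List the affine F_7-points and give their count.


Affine F_7-points: {(0, 4), (1, 2), (2, 1), (3, 2), (4, 1), (5, 6)}; count = 6.

For each of the 49 pairs (x, y) ∈ F_7², evaluate f(x, y) mod 7. Record the zeros.
  x = 0: [0↦6, 1↦1, 2↦3, 3↦5, 4↦0, 5↦2, 6↦4]  zeros at y ∈ {4}
  x = 1: [0↦6, 1↦3, 2↦0, 3↦4, 4↦1, 5↦5, 6↦2]  zeros at y ∈ {2}
  x = 2: [0↦1, 1↦0, 2↦6, 3↦5, 4↦4, 5↦3, 6↦2]  zeros at y ∈ {1}
  x = 3: [0↦5, 1↦6, 2↦0, 3↦1, 4↦2, 5↦3, 6↦4]  zeros at y ∈ {2}
  x = 4: [0↦4, 1↦0, 2↦3, 3↦6, 4↦2, 5↦5, 6↦1]  zeros at y ∈ {1}
  x = 5: [0↦5, 1↦3, 2↦1, 3↦6, 4↦4, 5↦2, 6↦0]  zeros at y ∈ {6}
  x = 6: [0↦1, 1↦1, 2↦1, 3↦1, 4↦1, 5↦1, 6↦1]  zeros at y ∈ ∅
Collecting zeros: affine points = {(0, 4), (1, 2), (2, 1), (3, 2), (4, 1), (5, 6)}.
Total count |C(F_7)_aff| = 6.


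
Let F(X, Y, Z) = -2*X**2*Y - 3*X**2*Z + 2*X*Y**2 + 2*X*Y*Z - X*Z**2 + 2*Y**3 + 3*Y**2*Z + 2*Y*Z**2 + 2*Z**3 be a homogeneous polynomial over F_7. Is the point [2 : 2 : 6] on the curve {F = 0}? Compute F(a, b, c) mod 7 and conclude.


F(2,2,6) ≡ 1 (mod 7); P is NOT on the curve.

Evaluate F(2, 2, 6) term-by-term (mod 7).
  -2*X**2*Y ↦ -2·4·2·1 = -16
  -3*X**2*Z ↦ -3·4·1·6 = -72
  2*X*Y**2 ↦ 2·2·4·1 = 16
  2*X*Y*Z ↦ 2·2·2·6 = 48
  -X*Z**2 ↦ -1·2·1·36 = -72
  2*Y**3 ↦ 2·1·8·1 = 16
  3*Y**2*Z ↦ 3·1·4·6 = 72
  2*Y*Z**2 ↦ 2·1·2·36 = 144
  2*Z**3 ↦ 2·1·1·216 = 432
Sum: F(2, 2, 6) = (-16) + (-72) + (16) + (48) + (-72) + (16) + (72) + (144) + (432) = 568.
Reducing mod 7: 568 ≡ 1 (mod 7).
Since F(a, b, c) ≡ 1 ≠ 0 (mod 7), P does NOT lie on the curve.


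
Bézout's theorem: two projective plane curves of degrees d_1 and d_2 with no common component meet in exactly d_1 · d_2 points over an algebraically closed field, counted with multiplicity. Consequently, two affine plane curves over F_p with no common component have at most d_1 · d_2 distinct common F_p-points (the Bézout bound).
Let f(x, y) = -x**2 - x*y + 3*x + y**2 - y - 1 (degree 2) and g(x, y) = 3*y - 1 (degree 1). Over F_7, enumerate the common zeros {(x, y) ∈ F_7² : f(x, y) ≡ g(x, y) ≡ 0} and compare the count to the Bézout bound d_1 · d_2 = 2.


Common zeros: ∅; count = 0; Bézout bound = 2.

deg(f) = 2, deg(g) = 1, so Bézout bound = 2.
Scan x ∈ F_7. For each x, list the y ∈ F_7 with f(x, y) ≡ 0 and those with g(x, y) ≡ 0 (mod 7); the common zeros in that column are the intersection.
  x = 0: f ≡ 0 at y ∈ ∅; g ≡ 0 at y ∈ {5}; common: ∅.
  x = 1: f ≡ 0 at y ∈ {1}; g ≡ 0 at y ∈ {5}; common: ∅.
  x = 2: f ≡ 0 at y ∈ ∅; g ≡ 0 at y ∈ {5}; common: ∅.
  x = 3: f ≡ 0 at y ∈ ∅; g ≡ 0 at y ∈ {5}; common: ∅.
  x = 4: f ≡ 0 at y ∈ ∅; g ≡ 0 at y ∈ {5}; common: ∅.
  x = 5: f ≡ 0 at y ∈ ∅; g ≡ 0 at y ∈ {5}; common: ∅.
  x = 6: f ≡ 0 at y ∈ ∅; g ≡ 0 at y ∈ {5}; common: ∅.
Collecting: common zeros = ∅, so the count is 0.
Comparison with the Bézout bound: 0 ≤ 2 = deg(f)·deg(g), as expected for curves with no common component (the affine F_7-count falls short of the bound because intersections may lie at infinity, over extension fields, or carry multiplicity).


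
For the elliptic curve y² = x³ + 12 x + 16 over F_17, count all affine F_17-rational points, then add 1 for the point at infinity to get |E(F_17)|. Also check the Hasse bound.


Affine points = {(0, 4), (0, 13), (4, 3), (4, 14), (6, 7), (6, 10), (7, 1), (7, 16), (11, 0), (12, 1), (12, 16), (14, 2), (14, 15), (15, 1), (15, 16)}; affine count = 15; |E(F_17)| = 16.

Discriminant check: Δ ∝ 4a³ + 27b² = 4·12³ + 27·16² = 4·1728 + 27·256 ≡ 3 (mod 17). Nonzero ⇒ E is nonsingular.
For each x ∈ F_17, compute rhs = x³ + 12·x + 16 mod 17, then count y ∈ F_17 with y² ≡ rhs.
  x = 0: rhs = 16, matching y values: 4, 13 (2 points).
  x = 1: rhs = 12, matching y values: none (0 points).
  x = 2: rhs = 14, matching y values: none (0 points).
  x = 3: rhs = 11, matching y values: none (0 points).
  x = 4: rhs = 9, matching y values: 3, 14 (2 points).
  x = 5: rhs = 14, matching y values: none (0 points).
  x = 6: rhs = 15, matching y values: 7, 10 (2 points).
  x = 7: rhs = 1, matching y values: 1, 16 (2 points).
  x = 8: rhs = 12, matching y values: none (0 points).
  x = 9: rhs = 3, matching y values: none (0 points).
  x = 10: rhs = 14, matching y values: none (0 points).
  x = 11: rhs = 0, matching y values: 0 (1 points).
  x = 12: rhs = 1, matching y values: 1, 16 (2 points).
  x = 13: rhs = 6, matching y values: none (0 points).
  x = 14: rhs = 4, matching y values: 2, 15 (2 points).
  x = 15: rhs = 1, matching y values: 1, 16 (2 points).
  x = 16: rhs = 3, matching y values: none (0 points).
Total affine count: 15.
Full point count |E(F_17)| = 15 + 1 = 16.
Hasse bound: |16 − (17+1)| = |-2| = 2 ≤ 2√17 ≈ 8.2462 ✓.


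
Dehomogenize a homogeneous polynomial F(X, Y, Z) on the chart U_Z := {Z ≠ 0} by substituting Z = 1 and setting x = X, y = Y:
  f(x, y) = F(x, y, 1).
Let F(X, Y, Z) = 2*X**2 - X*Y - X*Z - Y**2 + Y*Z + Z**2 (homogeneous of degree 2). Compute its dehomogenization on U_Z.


f(x, y) = 2*x**2 - x*y - x - y**2 + y + 1

On U_Z we set Z = 1. Each monomial c·X^i·Y^j·Z^k in F becomes c·x^i·y^j·1^k = c·x^i·y^j.
Substituting Z = 1: F(X, Y, 1) = 2*x**2 - x*y - x - y**2 + y + 1.
Note: deg(f) ≤ deg(F) = 2; strict inequality happens when F is divisible by Z (lost terms).


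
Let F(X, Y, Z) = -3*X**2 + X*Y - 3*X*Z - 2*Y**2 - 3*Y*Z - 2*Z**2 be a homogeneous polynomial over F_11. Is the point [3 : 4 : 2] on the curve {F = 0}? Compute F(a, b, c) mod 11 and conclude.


F(3,4,2) ≡ 2 (mod 11); P is NOT on the curve.

Evaluate F(3, 4, 2) term-by-term (mod 11).
  -3*X**2 ↦ -3·9·1·1 = -27
  X*Y ↦ 1·3·4·1 = 12
  -3*X*Z ↦ -3·3·1·2 = -18
  -2*Y**2 ↦ -2·1·16·1 = -32
  -3*Y*Z ↦ -3·1·4·2 = -24
  -2*Z**2 ↦ -2·1·1·4 = -8
Sum: F(3, 4, 2) = (-27) + (12) + (-18) + (-32) + (-24) + (-8) = -97.
Reducing mod 11: -97 ≡ 2 (mod 11).
Since F(a, b, c) ≡ 2 ≠ 0 (mod 11), P does NOT lie on the curve.


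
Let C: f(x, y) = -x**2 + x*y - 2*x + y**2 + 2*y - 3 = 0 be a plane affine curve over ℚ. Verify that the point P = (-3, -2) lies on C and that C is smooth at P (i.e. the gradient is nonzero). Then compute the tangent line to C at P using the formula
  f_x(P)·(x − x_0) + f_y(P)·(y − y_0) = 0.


Tangent line at P: 2*x - 5*y - 4 = 0.

Step 1: f(-3, -2) = 0, so P lies on C.
Step 2: partial derivatives
  f_x(x, y) = -2*x + y - 2, f_y(x, y) = x + 2*y + 2.
  f_x(P) = 2, f_y(P) = -5 (gradient nonzero, so P is smooth).
Step 3: tangent line at P: 2·(x − -3) + -5·(y − -2) = 0.
Expanding: 2*x - 5*y - 4 = 0.


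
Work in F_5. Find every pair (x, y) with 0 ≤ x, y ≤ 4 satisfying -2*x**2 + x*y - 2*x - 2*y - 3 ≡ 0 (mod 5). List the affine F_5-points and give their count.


Affine F_5-points: {(0, 1), (1, 3), (2, 0), (2, 1), (2, 2), (2, 3), (2, 4), (3, 2), (4, 4)}; count = 9.

For each of the 25 pairs (x, y) ∈ F_5², evaluate f(x, y) mod 5. Record the zeros.
  x = 0: [0↦2, 1↦0, 2↦3, 3↦1, 4↦4]  zeros at y ∈ {1}
  x = 1: [0↦3, 1↦2, 2↦1, 3↦0, 4↦4]  zeros at y ∈ {3}
  x = 2: [0↦0, 1↦0, 2↦0, 3↦0, 4↦0]  zeros at y ∈ {0, 1, 2, 3, 4}
  x = 3: [0↦3, 1↦4, 2↦0, 3↦1, 4↦2]  zeros at y ∈ {2}
  x = 4: [0↦2, 1↦4, 2↦1, 3↦3, 4↦0]  zeros at y ∈ {4}
Collecting zeros: affine points = {(0, 1), (1, 3), (2, 0), (2, 1), (2, 2), (2, 3), (2, 4), (3, 2), (4, 4)}.
Total count |C(F_5)_aff| = 9.


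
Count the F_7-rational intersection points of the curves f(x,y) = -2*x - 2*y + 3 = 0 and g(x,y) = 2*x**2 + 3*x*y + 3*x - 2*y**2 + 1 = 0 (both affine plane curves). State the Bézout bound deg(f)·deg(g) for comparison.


Common zeros: {(0, 5), (1, 4)}; count = 2; Bézout bound = 2.

deg(f) = 1, deg(g) = 2, so Bézout bound = 2.
Scan x ∈ F_7. For each x, list the y ∈ F_7 with f(x, y) ≡ 0 and those with g(x, y) ≡ 0 (mod 7); the common zeros in that column are the intersection.
  x = 0: f ≡ 0 at y ∈ {5}; g ≡ 0 at y ∈ {2, 5}; common: {5}.
  x = 1: f ≡ 0 at y ∈ {4}; g ≡ 0 at y ∈ {1, 4}; common: {4}.
  x = 2: f ≡ 0 at y ∈ {3}; g ≡ 0 at y ∈ {4, 6}; common: ∅.
  x = 3: f ≡ 0 at y ∈ {2}; g ≡ 0 at y ∈ {0, 1}; common: ∅.
  x = 4: f ≡ 0 at y ∈ {1}; g ≡ 0 at y ∈ {3}; common: ∅.
  x = 5: f ≡ 0 at y ∈ {0}; g ≡ 0 at y ∈ {5, 6}; common: ∅.
  x = 6: f ≡ 0 at y ∈ {6}; g ≡ 0 at y ∈ {0, 2}; common: ∅.
Collecting: common zeros = {(0, 5), (1, 4)}, so the count is 2.
Comparison with the Bézout bound: 2 ≤ 2 = deg(f)·deg(g), as expected for curves with no common component (the bound is attained).


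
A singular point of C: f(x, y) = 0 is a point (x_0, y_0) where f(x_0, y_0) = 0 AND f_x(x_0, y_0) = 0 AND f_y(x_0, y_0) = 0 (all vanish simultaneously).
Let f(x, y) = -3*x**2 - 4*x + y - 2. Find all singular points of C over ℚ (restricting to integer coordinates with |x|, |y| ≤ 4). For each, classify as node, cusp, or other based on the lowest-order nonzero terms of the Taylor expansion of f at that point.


No singular points in the scanned grid; C is smooth there.

Compute partial derivatives:
  f_x = -6*x - 4.
  f_y = 1.
f_y = 1 is a nonzero constant, so f_y never vanishes: no point (x, y) can satisfy f = f_x = f_y = 0. In particular no (x, y) ∈ {−4, ..., 4}² is singular; the curve is smooth.


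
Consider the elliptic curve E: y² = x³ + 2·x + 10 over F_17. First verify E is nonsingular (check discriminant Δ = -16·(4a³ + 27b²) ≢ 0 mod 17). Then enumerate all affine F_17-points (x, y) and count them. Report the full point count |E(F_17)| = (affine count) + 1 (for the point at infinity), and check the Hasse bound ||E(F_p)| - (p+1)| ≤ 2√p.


Affine points = {(1, 8), (1, 9), (3, 3), (3, 14), (5, 3), (5, 14), (6, 0), (9, 3), (9, 14), (15, 7), (15, 10)}; affine count = 11; |E(F_17)| = 12.

Discriminant check: Δ ∝ 4a³ + 27b² = 4·2³ + 27·10² = 4·8 + 27·100 ≡ 12 (mod 17). Nonzero ⇒ E is nonsingular.
For each x ∈ F_17, compute rhs = x³ + 2·x + 10 mod 17, then count y ∈ F_17 with y² ≡ rhs.
  x = 0: rhs = 10, matching y values: none (0 points).
  x = 1: rhs = 13, matching y values: 8, 9 (2 points).
  x = 2: rhs = 5, matching y values: none (0 points).
  x = 3: rhs = 9, matching y values: 3, 14 (2 points).
  x = 4: rhs = 14, matching y values: none (0 points).
  x = 5: rhs = 9, matching y values: 3, 14 (2 points).
  x = 6: rhs = 0, matching y values: 0 (1 points).
  x = 7: rhs = 10, matching y values: none (0 points).
  x = 8: rhs = 11, matching y values: none (0 points).
  x = 9: rhs = 9, matching y values: 3, 14 (2 points).
  x = 10: rhs = 10, matching y values: none (0 points).
  x = 11: rhs = 3, matching y values: none (0 points).
  x = 12: rhs = 11, matching y values: none (0 points).
  x = 13: rhs = 6, matching y values: none (0 points).
  x = 14: rhs = 11, matching y values: none (0 points).
  x = 15: rhs = 15, matching y values: 7, 10 (2 points).
  x = 16: rhs = 7, matching y values: none (0 points).
Total affine count: 11.
Full point count |E(F_17)| = 11 + 1 = 12.
Hasse bound: |12 − (17+1)| = |-6| = 6 ≤ 2√17 ≈ 8.2462 ✓.


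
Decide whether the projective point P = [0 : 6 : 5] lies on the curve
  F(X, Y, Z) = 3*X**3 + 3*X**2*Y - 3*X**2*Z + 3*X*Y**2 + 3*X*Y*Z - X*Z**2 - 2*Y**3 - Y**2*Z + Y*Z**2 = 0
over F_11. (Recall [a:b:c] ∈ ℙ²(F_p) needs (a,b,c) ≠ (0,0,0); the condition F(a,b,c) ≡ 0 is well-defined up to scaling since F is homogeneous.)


F(0,6,5) ≡ 0 (mod 11); P is on the curve.

Evaluate F(0, 6, 5) term-by-term (mod 11).
  3*X**3 ↦ 3·0·1·1 = 0
  3*X**2*Y ↦ 3·0·6·1 = 0
  -3*X**2*Z ↦ -3·0·1·5 = 0
  3*X*Y**2 ↦ 3·0·36·1 = 0
  3*X*Y*Z ↦ 3·0·6·5 = 0
  -X*Z**2 ↦ -1·0·1·25 = 0
  -2*Y**3 ↦ -2·1·216·1 = -432
  -Y**2*Z ↦ -1·1·36·5 = -180
  Y*Z**2 ↦ 1·1·6·25 = 150
Sum: F(0, 6, 5) = (0) + (0) + (0) + (0) + (0) + (0) + (-432) + (-180) + (150) = -462.
Reducing mod 11: -462 ≡ 0 (mod 11).
Since F(a, b, c) ≡ 0 (mod 11), P lies on the curve.


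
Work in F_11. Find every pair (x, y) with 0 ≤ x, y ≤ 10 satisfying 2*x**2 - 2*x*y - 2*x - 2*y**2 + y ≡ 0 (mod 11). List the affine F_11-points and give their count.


Affine F_11-points: {(0, 0), (0, 6), (1, 0), (1, 5), (3, 7), (5, 5), (5, 7), (7, 4), (7, 6), (9, 4)}; count = 10.

For each of the 121 pairs (x, y) ∈ F_11², evaluate f(x, y) mod 11. Record the zeros.
  x = 0: [0↦0, 1↦10, 2↦5, 3↦7, 4↦5, 5↦10, 6↦0, 7↦8, 8↦1, 9↦1, 10↦8]  zeros at y ∈ {0, 6}
  x = 1: [0↦0, 1↦8, 2↦1, 3↦1, 4↦8, 5↦0, 6↦10, 7↦5, 8↦7, 9↦5, 10↦10]  zeros at y ∈ {0, 5}
  x = 2: [0↦4, 1↦10, 2↦1, 3↦10, 4↦4, 5↦5, 6↦2, 7↦6, 8↦6, 9↦2, 10↦5]  zeros at y ∈ ∅
  x = 3: [0↦1, 1↦5, 2↦5, 3↦1, 4↦4, 5↦3, 6↦9, 7↦0, 8↦9, 9↦3, 10↦4]  zeros at y ∈ {7}
  x = 4: [0↦2, 1↦4, 2↦2, 3↦7, 4↦8, 5↦5, 6↦9, 7↦9, 8↦5, 9↦8, 10↦7]  zeros at y ∈ ∅
  x = 5: [0↦7, 1↦7, 2↦3, 3↦6, 4↦5, 5↦0, 6↦2, 7↦0, 8↦5, 9↦6, 10↦3]  zeros at y ∈ {5, 7}
  x = 6: [0↦5, 1↦3, 2↦8, 3↦9, 4↦6, 5↦10, 6↦10, 7↦6, 8↦9, 9↦8, 10↦3]  zeros at y ∈ ∅
  x = 7: [0↦7, 1↦3, 2↦6, 3↦5, 4↦0, 5↦2, 6↦0, 7↦5, 8↦6, 9↦3, 10↦7]  zeros at y ∈ {4, 6}
  x = 8: [0↦2, 1↦7, 2↦8, 3↦5, 4↦9, 5↦9, 6↦5, 7↦8, 8↦7, 9↦2, 10↦4]  zeros at y ∈ ∅
  x = 9: [0↦1, 1↦4, 2↦3, 3↦9, 4↦0, 5↦9, 6↦3, 7↦4, 8↦1, 9↦5, 10↦5]  zeros at y ∈ {4}
  x = 10: [0↦4, 1↦5, 2↦2, 3↦6, 4↦6, 5↦2, 6↦5, 7↦4, 8↦10, 9↦1, 10↦10]  zeros at y ∈ ∅
Collecting zeros: affine points = {(0, 0), (0, 6), (1, 0), (1, 5), (3, 7), (5, 5), (5, 7), (7, 4), (7, 6), (9, 4)}.
Total count |C(F_11)_aff| = 10.


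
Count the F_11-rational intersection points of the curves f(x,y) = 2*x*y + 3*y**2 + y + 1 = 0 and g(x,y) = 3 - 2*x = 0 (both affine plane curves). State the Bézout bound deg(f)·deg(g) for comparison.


Common zeros: {(7, 7), (7, 10)}; count = 2; Bézout bound = 2.

deg(f) = 2, deg(g) = 1, so Bézout bound = 2.
Scan x ∈ F_11. For each x, list the y ∈ F_11 with f(x, y) ≡ 0 and those with g(x, y) ≡ 0 (mod 11); the common zeros in that column are the intersection.
  x = 0: f ≡ 0 at y ∈ {9}; g ≡ 0 at y ∈ ∅; common: ∅.
  x = 1: f ≡ 0 at y ∈ ∅; g ≡ 0 at y ∈ ∅; common: ∅.
  x = 2: f ≡ 0 at y ∈ ∅; g ≡ 0 at y ∈ ∅; common: ∅.
  x = 3: f ≡ 0 at y ∈ {1, 4}; g ≡ 0 at y ∈ ∅; common: ∅.
  x = 4: f ≡ 0 at y ∈ {3, 5}; g ≡ 0 at y ∈ ∅; common: ∅.
  x = 5: f ≡ 0 at y ∈ ∅; g ≡ 0 at y ∈ ∅; common: ∅.
  x = 6: f ≡ 0 at y ∈ {6, 8}; g ≡ 0 at y ∈ ∅; common: ∅.
  x = 7: f ≡ 0 at y ∈ {7, 10}; g ≡ 0 at y ∈ {0, 1, 2, 3, 4, 5, 6, 7, 8, 9, 10}; common: {7, 10}.
  x = 8: f ≡ 0 at y ∈ ∅; g ≡ 0 at y ∈ ∅; common: ∅.
  x = 9: f ≡ 0 at y ∈ ∅; g ≡ 0 at y ∈ ∅; common: ∅.
  x = 10: f ≡ 0 at y ∈ {2}; g ≡ 0 at y ∈ ∅; common: ∅.
Collecting: common zeros = {(7, 7), (7, 10)}, so the count is 2.
Comparison with the Bézout bound: 2 ≤ 2 = deg(f)·deg(g), as expected for curves with no common component (the bound is attained).


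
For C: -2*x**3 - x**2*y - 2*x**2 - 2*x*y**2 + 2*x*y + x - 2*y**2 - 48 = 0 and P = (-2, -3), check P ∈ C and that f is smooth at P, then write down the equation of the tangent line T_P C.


Tangent line at P: -51*x - 20*y - 162 = 0.

Step 1: f(-2, -3) = 0, so P lies on C.
Step 2: partial derivatives
  f_x(x, y) = -6*x**2 - 2*x*y - 4*x - 2*y**2 + 2*y + 1, f_y(x, y) = -x**2 - 4*x*y + 2*x - 4*y.
  f_x(P) = -51, f_y(P) = -20 (gradient nonzero, so P is smooth).
Step 3: tangent line at P: -51·(x − -2) + -20·(y − -3) = 0.
Expanding: -51*x - 20*y - 162 = 0.


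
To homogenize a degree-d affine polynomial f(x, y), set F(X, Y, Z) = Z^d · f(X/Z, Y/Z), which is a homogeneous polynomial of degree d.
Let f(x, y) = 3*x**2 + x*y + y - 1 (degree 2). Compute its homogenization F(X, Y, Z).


F(X, Y, Z) = 3*X**2 + X*Y + Y*Z - Z**2

deg(f) = 2.
Substitute x = X/Z, y = Y/Z into f, then multiply by Z^2.
  monomial 3·x^2·y^0 ↦ 3·X^2·Y^0·Z^0.
  monomial 1·x^1·y^1 ↦ 1·X^1·Y^1·Z^0.
  monomial 1·x^0·y^1 ↦ 1·X^0·Y^1·Z^1.
  monomial -1·x^0·y^0 ↦ -1·X^0·Y^0·Z^2.
Collecting: F(X, Y, Z) = 3*X**2 + X*Y + Y*Z - Z**2.


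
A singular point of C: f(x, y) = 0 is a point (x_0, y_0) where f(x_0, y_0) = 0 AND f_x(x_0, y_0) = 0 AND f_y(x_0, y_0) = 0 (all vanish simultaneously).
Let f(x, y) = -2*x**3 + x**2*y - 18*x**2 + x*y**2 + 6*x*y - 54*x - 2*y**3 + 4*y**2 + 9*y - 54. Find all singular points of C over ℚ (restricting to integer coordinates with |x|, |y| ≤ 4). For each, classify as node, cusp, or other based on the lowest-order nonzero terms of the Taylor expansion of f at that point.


Singular points: {(-3, 0)}; classification: cusp.

Compute partial derivatives:
  f_x = -6*x**2 + 2*x*y - 36*x + y**2 + 6*y - 54.
  f_y = x**2 + 2*x*y + 6*x - 6*y**2 + 8*y + 9.
Scan x_0 ∈ {−4, ..., 4}. For each x_0, f_y(x_0, y) is a polynomial in y; find its integer roots y ∈ {−4, ..., 4}, then test f_x and f at those candidates.
  x = -4: f_y(-4, y) = 1 - 6*y**2; no integer root y with |y| ≤ 4.
  x = -3: f_y(-3, y) = -6*y**2 + 2*y; vanishes at y ∈ {0}. (-3, 0): f_x = 0, f = 0 — SINGULAR.
  x = -2: f_y(-2, y) = -6*y**2 + 4*y + 1; no integer root y with |y| ≤ 4.
  x = -1: f_y(-1, y) = -6*y**2 + 6*y + 4; no integer root y with |y| ≤ 4.
  x = 0: f_y(0, y) = -6*y**2 + 8*y + 9; no integer root y with |y| ≤ 4.
  x = 1: f_y(1, y) = -6*y**2 + 10*y + 16; vanishes at y ∈ {-1}. (1, -1): f_x = -103 ≠ 0.
  x = 2: f_y(2, y) = -6*y**2 + 12*y + 25; no integer root y with |y| ≤ 4.
  x = 3: f_y(3, y) = -6*y**2 + 14*y + 36; no integer root y with |y| ≤ 4.
  x = 4: f_y(4, y) = -6*y**2 + 16*y + 49; no integer root y with |y| ≤ 4.
Only singular point on the grid: (-3, 0).
Classify: substitute x = -3 + u, y = 0 + v and expand: f = -2*u**3 + u**2*v + u*v**2 - 2*v**3 + v**2.
No constant or linear terms (consistent with a singular point). Quadratic part: v**2. Cubic part: -2*u**3 + u**2*v + u*v**2 - 2*v**3.
The quadratic part v**2 is a perfect square, so there is a single (double) tangent line v = 0, i.e. y = 0. Restricting the cubic part to that line (v = 0) leaves -2*u**3 ≠ 0, so f is not divisible by v and the branch is v² ≈ 2*u**3 to lowest order — this is a cusp.
Classification: cusp.


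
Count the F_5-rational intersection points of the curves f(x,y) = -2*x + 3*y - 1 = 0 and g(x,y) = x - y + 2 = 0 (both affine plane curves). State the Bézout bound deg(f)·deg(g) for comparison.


Common zeros: {(0, 2)}; count = 1; Bézout bound = 1.

deg(f) = 1, deg(g) = 1, so Bézout bound = 1.
Scan x ∈ F_5. For each x, list the y ∈ F_5 with f(x, y) ≡ 0 and those with g(x, y) ≡ 0 (mod 5); the common zeros in that column are the intersection.
  x = 0: f ≡ 0 at y ∈ {2}; g ≡ 0 at y ∈ {2}; common: {2}.
  x = 1: f ≡ 0 at y ∈ {1}; g ≡ 0 at y ∈ {3}; common: ∅.
  x = 2: f ≡ 0 at y ∈ {0}; g ≡ 0 at y ∈ {4}; common: ∅.
  x = 3: f ≡ 0 at y ∈ {4}; g ≡ 0 at y ∈ {0}; common: ∅.
  x = 4: f ≡ 0 at y ∈ {3}; g ≡ 0 at y ∈ {1}; common: ∅.
Collecting: common zeros = {(0, 2)}, so the count is 1.
Comparison with the Bézout bound: 1 ≤ 1 = deg(f)·deg(g), as expected for curves with no common component (the bound is attained).


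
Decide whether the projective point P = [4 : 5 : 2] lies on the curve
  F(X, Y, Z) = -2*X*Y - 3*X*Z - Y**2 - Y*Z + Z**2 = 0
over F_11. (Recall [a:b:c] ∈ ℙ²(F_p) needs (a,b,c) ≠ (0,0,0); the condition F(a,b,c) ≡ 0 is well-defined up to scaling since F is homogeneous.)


F(4,5,2) ≡ 4 (mod 11); P is NOT on the curve.

Evaluate F(4, 5, 2) term-by-term (mod 11).
  -2*X*Y ↦ -2·4·5·1 = -40
  -3*X*Z ↦ -3·4·1·2 = -24
  -Y**2 ↦ -1·1·25·1 = -25
  -Y*Z ↦ -1·1·5·2 = -10
  Z**2 ↦ 1·1·1·4 = 4
Sum: F(4, 5, 2) = (-40) + (-24) + (-25) + (-10) + (4) = -95.
Reducing mod 11: -95 ≡ 4 (mod 11).
Since F(a, b, c) ≡ 4 ≠ 0 (mod 11), P does NOT lie on the curve.


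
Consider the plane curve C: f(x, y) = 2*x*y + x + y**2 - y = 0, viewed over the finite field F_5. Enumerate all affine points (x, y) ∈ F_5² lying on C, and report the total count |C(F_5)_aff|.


Affine F_5-points: {(0, 0), (0, 1), (2, 3), (2, 4)}; count = 4.

For each of the 25 pairs (x, y) ∈ F_5², evaluate f(x, y) mod 5. Record the zeros.
  x = 0: [0↦0, 1↦0, 2↦2, 3↦1, 4↦2]  zeros at y ∈ {0, 1}
  x = 1: [0↦1, 1↦3, 2↦2, 3↦3, 4↦1]  zeros at y ∈ ∅
  x = 2: [0↦2, 1↦1, 2↦2, 3↦0, 4↦0]  zeros at y ∈ {3, 4}
  x = 3: [0↦3, 1↦4, 2↦2, 3↦2, 4↦4]  zeros at y ∈ ∅
  x = 4: [0↦4, 1↦2, 2↦2, 3↦4, 4↦3]  zeros at y ∈ ∅
Collecting zeros: affine points = {(0, 0), (0, 1), (2, 3), (2, 4)}.
Total count |C(F_5)_aff| = 4.


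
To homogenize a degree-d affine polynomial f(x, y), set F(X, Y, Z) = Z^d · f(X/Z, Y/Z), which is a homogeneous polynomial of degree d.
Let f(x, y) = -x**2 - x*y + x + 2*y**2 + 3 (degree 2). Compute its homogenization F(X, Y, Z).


F(X, Y, Z) = -X**2 - X*Y + X*Z + 2*Y**2 + 3*Z**2

deg(f) = 2.
Substitute x = X/Z, y = Y/Z into f, then multiply by Z^2.
  monomial -1·x^2·y^0 ↦ -1·X^2·Y^0·Z^0.
  monomial -1·x^1·y^1 ↦ -1·X^1·Y^1·Z^0.
  monomial 1·x^1·y^0 ↦ 1·X^1·Y^0·Z^1.
  monomial 2·x^0·y^2 ↦ 2·X^0·Y^2·Z^0.
  monomial 3·x^0·y^0 ↦ 3·X^0·Y^0·Z^2.
Collecting: F(X, Y, Z) = -X**2 - X*Y + X*Z + 2*Y**2 + 3*Z**2.


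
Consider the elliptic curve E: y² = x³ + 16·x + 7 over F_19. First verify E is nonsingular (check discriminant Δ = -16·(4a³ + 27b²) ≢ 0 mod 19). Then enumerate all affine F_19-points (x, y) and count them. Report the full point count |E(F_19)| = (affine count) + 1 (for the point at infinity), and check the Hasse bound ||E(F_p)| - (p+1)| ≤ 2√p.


Affine points = {(0, 8), (0, 11), (1, 9), (1, 10), (2, 3), (2, 16), (3, 5), (3, 14), (7, 5), (7, 14), (8, 1), (8, 18), (9, 5), (9, 14), (14, 7), (14, 12), (17, 9), (17, 10), (18, 3), (18, 16)}; affine count = 20; |E(F_19)| = 21.

Discriminant check: Δ ∝ 4a³ + 27b² = 4·16³ + 27·7² = 4·4096 + 27·49 ≡ 18 (mod 19). Nonzero ⇒ E is nonsingular.
For each x ∈ F_19, compute rhs = x³ + 16·x + 7 mod 19, then count y ∈ F_19 with y² ≡ rhs.
  x = 0: rhs = 7, matching y values: 8, 11 (2 points).
  x = 1: rhs = 5, matching y values: 9, 10 (2 points).
  x = 2: rhs = 9, matching y values: 3, 16 (2 points).
  x = 3: rhs = 6, matching y values: 5, 14 (2 points).
  x = 4: rhs = 2, matching y values: none (0 points).
  x = 5: rhs = 3, matching y values: none (0 points).
  x = 6: rhs = 15, matching y values: none (0 points).
  x = 7: rhs = 6, matching y values: 5, 14 (2 points).
  x = 8: rhs = 1, matching y values: 1, 18 (2 points).
  x = 9: rhs = 6, matching y values: 5, 14 (2 points).
  x = 10: rhs = 8, matching y values: none (0 points).
  x = 11: rhs = 13, matching y values: none (0 points).
  x = 12: rhs = 8, matching y values: none (0 points).
  x = 13: rhs = 18, matching y values: none (0 points).
  x = 14: rhs = 11, matching y values: 7, 12 (2 points).
  x = 15: rhs = 12, matching y values: none (0 points).
  x = 16: rhs = 8, matching y values: none (0 points).
  x = 17: rhs = 5, matching y values: 9, 10 (2 points).
  x = 18: rhs = 9, matching y values: 3, 16 (2 points).
Total affine count: 20.
Full point count |E(F_19)| = 20 + 1 = 21.
Hasse bound: |21 − (19+1)| = |1| = 1 ≤ 2√19 ≈ 8.7178 ✓.


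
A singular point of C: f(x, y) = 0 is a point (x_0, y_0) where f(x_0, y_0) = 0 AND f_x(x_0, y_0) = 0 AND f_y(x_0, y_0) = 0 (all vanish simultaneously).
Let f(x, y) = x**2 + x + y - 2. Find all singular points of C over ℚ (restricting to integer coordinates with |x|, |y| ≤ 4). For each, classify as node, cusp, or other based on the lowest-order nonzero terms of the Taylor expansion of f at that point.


No singular points in the scanned grid; C is smooth there.

Compute partial derivatives:
  f_x = 2*x + 1.
  f_y = 1.
f_y = 1 is a nonzero constant, so f_y never vanishes: no point (x, y) can satisfy f = f_x = f_y = 0. In particular no (x, y) ∈ {−4, ..., 4}² is singular; the curve is smooth.


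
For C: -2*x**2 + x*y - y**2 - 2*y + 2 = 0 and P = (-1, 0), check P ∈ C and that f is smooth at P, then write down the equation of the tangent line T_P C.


Tangent line at P: 4*x - 3*y + 4 = 0.

Step 1: f(-1, 0) = 0, so P lies on C.
Step 2: partial derivatives
  f_x(x, y) = -4*x + y, f_y(x, y) = x - 2*y - 2.
  f_x(P) = 4, f_y(P) = -3 (gradient nonzero, so P is smooth).
Step 3: tangent line at P: 4·(x − -1) + -3·(y − 0) = 0.
Expanding: 4*x - 3*y + 4 = 0.


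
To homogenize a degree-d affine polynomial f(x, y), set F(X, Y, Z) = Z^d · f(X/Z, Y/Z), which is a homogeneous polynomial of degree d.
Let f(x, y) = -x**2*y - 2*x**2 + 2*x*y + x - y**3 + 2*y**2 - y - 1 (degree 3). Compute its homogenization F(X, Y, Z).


F(X, Y, Z) = -X**2*Y - 2*X**2*Z + 2*X*Y*Z + X*Z**2 - Y**3 + 2*Y**2*Z - Y*Z**2 - Z**3

deg(f) = 3.
Substitute x = X/Z, y = Y/Z into f, then multiply by Z^3.
  monomial -1·x^2·y^1 ↦ -1·X^2·Y^1·Z^0.
  monomial -2·x^2·y^0 ↦ -2·X^2·Y^0·Z^1.
  monomial 2·x^1·y^1 ↦ 2·X^1·Y^1·Z^1.
  monomial 1·x^1·y^0 ↦ 1·X^1·Y^0·Z^2.
  monomial -1·x^0·y^3 ↦ -1·X^0·Y^3·Z^0.
  monomial 2·x^0·y^2 ↦ 2·X^0·Y^2·Z^1.
  monomial -1·x^0·y^1 ↦ -1·X^0·Y^1·Z^2.
  monomial -1·x^0·y^0 ↦ -1·X^0·Y^0·Z^3.
Collecting: F(X, Y, Z) = -X**2*Y - 2*X**2*Z + 2*X*Y*Z + X*Z**2 - Y**3 + 2*Y**2*Z - Y*Z**2 - Z**3.


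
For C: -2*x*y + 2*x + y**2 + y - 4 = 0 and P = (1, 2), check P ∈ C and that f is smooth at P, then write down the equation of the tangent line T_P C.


Tangent line at P: -2*x + 3*y - 4 = 0.

Step 1: f(1, 2) = 0, so P lies on C.
Step 2: partial derivatives
  f_x(x, y) = 2 - 2*y, f_y(x, y) = -2*x + 2*y + 1.
  f_x(P) = -2, f_y(P) = 3 (gradient nonzero, so P is smooth).
Step 3: tangent line at P: -2·(x − 1) + 3·(y − 2) = 0.
Expanding: -2*x + 3*y - 4 = 0.


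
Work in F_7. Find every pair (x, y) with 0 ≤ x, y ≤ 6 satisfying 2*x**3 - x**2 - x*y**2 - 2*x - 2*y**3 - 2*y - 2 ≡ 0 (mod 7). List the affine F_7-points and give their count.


Affine F_7-points: {(1, 6), (2, 1), (3, 4), (4, 4), (6, 5)}; count = 5.

For each of the 49 pairs (x, y) ∈ F_7², evaluate f(x, y) mod 7. Record the zeros.
  x = 0: [0↦5, 1↦1, 2↦6, 3↦1, 4↦2, 5↦4, 6↦2]  zeros at y ∈ ∅
  x = 1: [0↦4, 1↦6, 2↦1, 3↦5, 4↦6, 5↦6, 6↦0]  zeros at y ∈ {6}
  x = 2: [0↦6, 1↦0, 2↦6, 3↦5, 4↦6, 5↦4, 6↦1]  zeros at y ∈ {1}
  x = 3: [0↦2, 1↦2, 2↦5, 3↦6, 4↦0, 5↦3, 6↦3]  zeros at y ∈ {4}
  x = 4: [0↦4, 1↦3, 2↦3, 3↦6, 4↦0, 5↦1, 6↦4]  zeros at y ∈ {4}
  x = 5: [0↦3, 1↦1, 2↦5, 3↦3, 4↦4, 5↦3, 6↦2]  zeros at y ∈ ∅
  x = 6: [0↦4, 1↦1, 2↦2, 3↦2, 4↦3, 5↦0, 6↦2]  zeros at y ∈ {5}
Collecting zeros: affine points = {(1, 6), (2, 1), (3, 4), (4, 4), (6, 5)}.
Total count |C(F_7)_aff| = 5.


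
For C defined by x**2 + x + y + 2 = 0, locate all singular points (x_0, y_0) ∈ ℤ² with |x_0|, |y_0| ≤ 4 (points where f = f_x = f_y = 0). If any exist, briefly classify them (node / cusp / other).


No singular points in the scanned grid; C is smooth there.

Compute partial derivatives:
  f_x = 2*x + 1.
  f_y = 1.
f_y = 1 is a nonzero constant, so f_y never vanishes: no point (x, y) can satisfy f = f_x = f_y = 0. In particular no (x, y) ∈ {−4, ..., 4}² is singular; the curve is smooth.


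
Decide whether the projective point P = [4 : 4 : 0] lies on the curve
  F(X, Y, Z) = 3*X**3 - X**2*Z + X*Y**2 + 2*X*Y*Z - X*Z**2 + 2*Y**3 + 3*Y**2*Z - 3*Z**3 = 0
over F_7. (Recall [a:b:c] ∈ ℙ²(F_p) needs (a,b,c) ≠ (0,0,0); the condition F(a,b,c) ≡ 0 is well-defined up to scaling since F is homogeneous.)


F(4,4,0) ≡ 6 (mod 7); P is NOT on the curve.

Evaluate F(4, 4, 0) term-by-term (mod 7).
  3*X**3 ↦ 3·64·1·1 = 192
  -X**2*Z ↦ -1·16·1·0 = 0
  X*Y**2 ↦ 1·4·16·1 = 64
  2*X*Y*Z ↦ 2·4·4·0 = 0
  -X*Z**2 ↦ -1·4·1·0 = 0
  2*Y**3 ↦ 2·1·64·1 = 128
  3*Y**2*Z ↦ 3·1·16·0 = 0
  -3*Z**3 ↦ -3·1·1·0 = 0
Sum: F(4, 4, 0) = (192) + (0) + (64) + (0) + (0) + (128) + (0) + (0) = 384.
Reducing mod 7: 384 ≡ 6 (mod 7).
Since F(a, b, c) ≡ 6 ≠ 0 (mod 7), P does NOT lie on the curve.


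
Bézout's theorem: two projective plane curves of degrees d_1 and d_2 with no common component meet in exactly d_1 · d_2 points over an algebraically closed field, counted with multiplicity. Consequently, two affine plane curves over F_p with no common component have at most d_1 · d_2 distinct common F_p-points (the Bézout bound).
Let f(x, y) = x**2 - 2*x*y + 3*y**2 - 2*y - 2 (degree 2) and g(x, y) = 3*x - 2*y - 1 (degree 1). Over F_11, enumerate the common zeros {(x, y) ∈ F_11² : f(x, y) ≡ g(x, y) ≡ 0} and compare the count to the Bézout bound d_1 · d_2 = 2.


Common zeros: {(7, 10), (10, 9)}; count = 2; Bézout bound = 2.

deg(f) = 2, deg(g) = 1, so Bézout bound = 2.
Scan x ∈ F_11. For each x, list the y ∈ F_11 with f(x, y) ≡ 0 and those with g(x, y) ≡ 0 (mod 11); the common zeros in that column are the intersection.
  x = 0: f ≡ 0 at y ∈ ∅; g ≡ 0 at y ∈ {5}; common: ∅.
  x = 1: f ≡ 0 at y ∈ ∅; g ≡ 0 at y ∈ {1}; common: ∅.
  x = 2: f ≡ 0 at y ∈ {3, 10}; g ≡ 0 at y ∈ {8}; common: ∅.
  x = 3: f ≡ 0 at y ∈ ∅; g ≡ 0 at y ∈ {4}; common: ∅.
  x = 4: f ≡ 0 at y ∈ {3, 4}; g ≡ 0 at y ∈ {0}; common: ∅.
  x = 5: f ≡ 0 at y ∈ {2}; g ≡ 0 at y ∈ {7}; common: ∅.
  x = 6: f ≡ 0 at y ∈ ∅; g ≡ 0 at y ∈ {3}; common: ∅.
  x = 7: f ≡ 0 at y ∈ {10}; g ≡ 0 at y ∈ {10}; common: {10}.
  x = 8: f ≡ 0 at y ∈ {8, 9}; g ≡ 0 at y ∈ {6}; common: ∅.
  x = 9: f ≡ 0 at y ∈ ∅; g ≡ 0 at y ∈ {2}; common: ∅.
  x = 10: f ≡ 0 at y ∈ {2, 9}; g ≡ 0 at y ∈ {9}; common: {9}.
Collecting: common zeros = {(7, 10), (10, 9)}, so the count is 2.
Comparison with the Bézout bound: 2 ≤ 2 = deg(f)·deg(g), as expected for curves with no common component (the bound is attained).


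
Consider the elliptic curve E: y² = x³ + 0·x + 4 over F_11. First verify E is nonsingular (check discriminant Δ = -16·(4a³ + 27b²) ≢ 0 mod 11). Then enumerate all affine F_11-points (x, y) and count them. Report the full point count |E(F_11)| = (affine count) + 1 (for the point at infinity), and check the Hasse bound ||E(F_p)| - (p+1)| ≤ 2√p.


Affine points = {(0, 2), (0, 9), (1, 4), (1, 7), (2, 1), (2, 10), (3, 3), (3, 8), (6, 0), (10, 5), (10, 6)}; affine count = 11; |E(F_11)| = 12.

Discriminant check: Δ ∝ 4a³ + 27b² = 4·0³ + 27·4² = 4·0 + 27·16 ≡ 3 (mod 11). Nonzero ⇒ E is nonsingular.
For each x ∈ F_11, compute rhs = x³ + 0·x + 4 mod 11, then count y ∈ F_11 with y² ≡ rhs.
  x = 0: rhs = 4, matching y values: 2, 9 (2 points).
  x = 1: rhs = 5, matching y values: 4, 7 (2 points).
  x = 2: rhs = 1, matching y values: 1, 10 (2 points).
  x = 3: rhs = 9, matching y values: 3, 8 (2 points).
  x = 4: rhs = 2, matching y values: none (0 points).
  x = 5: rhs = 8, matching y values: none (0 points).
  x = 6: rhs = 0, matching y values: 0 (1 points).
  x = 7: rhs = 6, matching y values: none (0 points).
  x = 8: rhs = 10, matching y values: none (0 points).
  x = 9: rhs = 7, matching y values: none (0 points).
  x = 10: rhs = 3, matching y values: 5, 6 (2 points).
Total affine count: 11.
Full point count |E(F_11)| = 11 + 1 = 12.
Hasse bound: |12 − (11+1)| = |0| = 0 ≤ 2√11 ≈ 6.6332 ✓.


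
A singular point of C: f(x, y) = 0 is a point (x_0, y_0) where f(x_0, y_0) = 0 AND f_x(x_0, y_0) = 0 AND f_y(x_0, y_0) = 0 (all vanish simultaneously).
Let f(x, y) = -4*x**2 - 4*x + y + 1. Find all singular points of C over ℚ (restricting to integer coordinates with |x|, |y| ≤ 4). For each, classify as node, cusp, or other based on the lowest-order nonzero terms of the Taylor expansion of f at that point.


No singular points in the scanned grid; C is smooth there.

Compute partial derivatives:
  f_x = -8*x - 4.
  f_y = 1.
f_y = 1 is a nonzero constant, so f_y never vanishes: no point (x, y) can satisfy f = f_x = f_y = 0. In particular no (x, y) ∈ {−4, ..., 4}² is singular; the curve is smooth.


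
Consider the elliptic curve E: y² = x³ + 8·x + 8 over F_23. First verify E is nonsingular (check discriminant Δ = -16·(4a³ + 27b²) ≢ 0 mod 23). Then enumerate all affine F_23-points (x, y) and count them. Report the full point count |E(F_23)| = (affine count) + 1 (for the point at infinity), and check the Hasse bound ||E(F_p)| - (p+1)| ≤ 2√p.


Affine points = {(0, 10), (0, 13), (2, 3), (2, 20), (3, 6), (3, 17), (4, 9), (4, 14), (5, 9), (5, 14), (7, 4), (7, 19), (8, 3), (8, 20), (9, 2), (9, 21), (11, 1), (11, 22), (13, 3), (13, 20), (14, 9), (14, 14), (16, 0), (18, 2), (18, 21), (19, 2), (19, 21), (20, 7), (20, 16)}; affine count = 29; |E(F_23)| = 30.

Discriminant check: Δ ∝ 4a³ + 27b² = 4·8³ + 27·8² = 4·512 + 27·64 ≡ 4 (mod 23). Nonzero ⇒ E is nonsingular.
For each x ∈ F_23, compute rhs = x³ + 8·x + 8 mod 23, then count y ∈ F_23 with y² ≡ rhs.
  x = 0: rhs = 8, matching y values: 10, 13 (2 points).
  x = 1: rhs = 17, matching y values: none (0 points).
  x = 2: rhs = 9, matching y values: 3, 20 (2 points).
  x = 3: rhs = 13, matching y values: 6, 17 (2 points).
  x = 4: rhs = 12, matching y values: 9, 14 (2 points).
  x = 5: rhs = 12, matching y values: 9, 14 (2 points).
  x = 6: rhs = 19, matching y values: none (0 points).
  x = 7: rhs = 16, matching y values: 4, 19 (2 points).
  x = 8: rhs = 9, matching y values: 3, 20 (2 points).
  x = 9: rhs = 4, matching y values: 2, 21 (2 points).
  x = 10: rhs = 7, matching y values: none (0 points).
  x = 11: rhs = 1, matching y values: 1, 22 (2 points).
  x = 12: rhs = 15, matching y values: none (0 points).
  x = 13: rhs = 9, matching y values: 3, 20 (2 points).
  x = 14: rhs = 12, matching y values: 9, 14 (2 points).
  x = 15: rhs = 7, matching y values: none (0 points).
  x = 16: rhs = 0, matching y values: 0 (1 points).
  x = 17: rhs = 20, matching y values: none (0 points).
  x = 18: rhs = 4, matching y values: 2, 21 (2 points).
  x = 19: rhs = 4, matching y values: 2, 21 (2 points).
  x = 20: rhs = 3, matching y values: 7, 16 (2 points).
  x = 21: rhs = 7, matching y values: none (0 points).
  x = 22: rhs = 22, matching y values: none (0 points).
Total affine count: 29.
Full point count |E(F_23)| = 29 + 1 = 30.
Hasse bound: |30 − (23+1)| = |6| = 6 ≤ 2√23 ≈ 9.5917 ✓.


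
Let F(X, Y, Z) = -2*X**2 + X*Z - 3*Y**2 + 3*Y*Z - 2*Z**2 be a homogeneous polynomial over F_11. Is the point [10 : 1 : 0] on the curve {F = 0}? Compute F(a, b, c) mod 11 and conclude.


F(10,1,0) ≡ 6 (mod 11); P is NOT on the curve.

Evaluate F(10, 1, 0) term-by-term (mod 11).
  -2*X**2 ↦ -2·100·1·1 = -200
  X*Z ↦ 1·10·1·0 = 0
  -3*Y**2 ↦ -3·1·1·1 = -3
  3*Y*Z ↦ 3·1·1·0 = 0
  -2*Z**2 ↦ -2·1·1·0 = 0
Sum: F(10, 1, 0) = (-200) + (0) + (-3) + (0) + (0) = -203.
Reducing mod 11: -203 ≡ 6 (mod 11).
Since F(a, b, c) ≡ 6 ≠ 0 (mod 11), P does NOT lie on the curve.
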